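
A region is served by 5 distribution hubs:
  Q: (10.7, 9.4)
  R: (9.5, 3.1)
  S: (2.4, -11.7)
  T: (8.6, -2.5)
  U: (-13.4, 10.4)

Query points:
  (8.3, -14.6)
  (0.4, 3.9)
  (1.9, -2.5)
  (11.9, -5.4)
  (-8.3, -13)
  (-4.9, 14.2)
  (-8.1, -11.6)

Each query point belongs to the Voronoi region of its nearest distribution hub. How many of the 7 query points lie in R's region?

1

(8.3, -14.6) — d² to each: Q:581.76, R:314.73, S:43.22, T:146.5, U:1095.89 → nearest is S
(0.4, 3.9) — d² to each: Q:136.34, R:83.45, S:247.36, T:108.2, U:232.69 → nearest is R
(1.9, -2.5) — d² to each: Q:219.05, R:89.12, S:84.89, T:44.89, U:400.5 → nearest is T
(11.9, -5.4) — d² to each: Q:220.48, R:78.01, S:129.94, T:19.3, U:889.73 → nearest is T
(-8.3, -13) — d² to each: Q:862.76, R:576.05, S:116.18, T:395.86, U:573.57 → nearest is S
(-4.9, 14.2) — d² to each: Q:266.4, R:330.57, S:724.1, T:461.14, U:86.69 → nearest is U
(-8.1, -11.6) — d² to each: Q:794.44, R:525.85, S:110.26, T:361.7, U:512.09 → nearest is S
1 of the 7 points has R as nearest.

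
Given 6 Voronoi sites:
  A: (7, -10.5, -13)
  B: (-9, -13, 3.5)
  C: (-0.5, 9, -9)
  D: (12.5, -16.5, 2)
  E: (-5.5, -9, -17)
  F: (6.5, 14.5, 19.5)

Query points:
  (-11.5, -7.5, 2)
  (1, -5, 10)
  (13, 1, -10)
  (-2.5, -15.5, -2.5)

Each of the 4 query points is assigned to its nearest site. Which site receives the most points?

B

(-11.5, -7.5, 2) — d² to each: A:576.25, B:38.75, C:514.25, D:657, E:399.25, F:1114.25 → nearest is B
(1, -5, 10) — d² to each: A:595.25, B:206.25, C:559.25, D:328.5, E:787.25, F:500.75 → nearest is B
(13, 1, -10) — d² to each: A:177.25, B:862.25, C:247.25, D:450.5, E:491.25, F:1094.75 → nearest is A
(-2.5, -15.5, -2.5) — d² to each: A:225.5, B:84.5, C:646.5, D:246.25, E:261.5, F:1465 → nearest is B
Tally — A:1, B:3. B captures the most (3).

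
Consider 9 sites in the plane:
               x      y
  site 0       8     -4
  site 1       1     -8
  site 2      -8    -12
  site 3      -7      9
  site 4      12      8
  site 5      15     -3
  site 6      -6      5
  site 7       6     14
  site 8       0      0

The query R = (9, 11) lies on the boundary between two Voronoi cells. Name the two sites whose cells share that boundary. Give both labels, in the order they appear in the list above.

site 4 and site 7

Squared distances from R to each site:
d²(R, site 0) = (9−8)² + (11−(-4))² = 1 + 225 = 226
d²(R, site 1) = (9−1)² + (11−(-8))² = 64 + 361 = 425
d²(R, site 2) = (9−(-8))² + (11−(-12))² = 289 + 529 = 818
d²(R, site 3) = (9−(-7))² + (11−9)² = 256 + 4 = 260
d²(R, site 4) = (9−12)² + (11−8)² = 9 + 9 = 18
d²(R, site 5) = (9−15)² + (11−(-3))² = 36 + 196 = 232
d²(R, site 6) = (9−(-6))² + (11−5)² = 225 + 36 = 261
d²(R, site 7) = (9−6)² + (11−14)² = 9 + 9 = 18
d²(R, site 8) = (9−0)² + (11−0)² = 81 + 121 = 202
R is equidistant from site 4 and site 7 (both at squared distance 18), and every other site is strictly farther — so R lies on the site 4–site 7 Voronoi edge.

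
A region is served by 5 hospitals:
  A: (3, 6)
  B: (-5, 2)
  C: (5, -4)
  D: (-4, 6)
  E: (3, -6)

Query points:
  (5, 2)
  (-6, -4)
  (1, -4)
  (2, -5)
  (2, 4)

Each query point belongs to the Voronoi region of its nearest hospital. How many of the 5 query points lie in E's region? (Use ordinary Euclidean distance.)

(5, 2) — d² to each: A:20, B:100, C:36, D:97, E:68 → nearest is A
(-6, -4) — d² to each: A:181, B:37, C:121, D:104, E:85 → nearest is B
(1, -4) — d² to each: A:104, B:72, C:16, D:125, E:8 → nearest is E
(2, -5) — d² to each: A:122, B:98, C:10, D:157, E:2 → nearest is E
(2, 4) — d² to each: A:5, B:53, C:73, D:40, E:101 → nearest is A
2 of the 5 points have E as nearest.

2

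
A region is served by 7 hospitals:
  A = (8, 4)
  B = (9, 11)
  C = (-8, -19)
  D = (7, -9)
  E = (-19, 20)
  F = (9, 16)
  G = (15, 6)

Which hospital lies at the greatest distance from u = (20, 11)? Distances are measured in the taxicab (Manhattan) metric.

C

d(u,A) = |20−8| + |11−4| = 12 + 7 = 19
d(u,B) = |20−9| + |11−11| = 11 + 0 = 11
d(u,C) = |20−(-8)| + |11−(-19)| = 28 + 30 = 58
d(u,D) = |20−7| + |11−(-9)| = 13 + 20 = 33
d(u,E) = |20−(-19)| + |11−20| = 39 + 9 = 48
d(u,F) = |20−9| + |11−16| = 11 + 5 = 16
d(u,G) = |20−15| + |11−6| = 5 + 5 = 10
The largest is to C.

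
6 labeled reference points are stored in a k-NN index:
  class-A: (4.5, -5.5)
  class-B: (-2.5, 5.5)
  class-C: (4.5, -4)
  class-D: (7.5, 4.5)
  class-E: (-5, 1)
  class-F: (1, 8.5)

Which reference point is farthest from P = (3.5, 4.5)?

class-A

Compare squared distances (the ordering matches that of the actual distances):
d²(P, class-A) = (3.5−4.5)² + (4.5−(-5.5))² = 1 + 100 = 101
d²(P, class-B) = (3.5−(-2.5))² + (4.5−5.5)² = 36 + 1 = 37
d²(P, class-C) = (3.5−4.5)² + (4.5−(-4))² = 1 + 72.25 = 73.25
d²(P, class-D) = (3.5−7.5)² + (4.5−4.5)² = 16 + 0 = 16
d²(P, class-E) = (3.5−(-5))² + (4.5−1)² = 72.25 + 12.25 = 84.5
d²(P, class-F) = (3.5−1)² + (4.5−8.5)² = 6.25 + 16 = 22.25
The largest is to class-A.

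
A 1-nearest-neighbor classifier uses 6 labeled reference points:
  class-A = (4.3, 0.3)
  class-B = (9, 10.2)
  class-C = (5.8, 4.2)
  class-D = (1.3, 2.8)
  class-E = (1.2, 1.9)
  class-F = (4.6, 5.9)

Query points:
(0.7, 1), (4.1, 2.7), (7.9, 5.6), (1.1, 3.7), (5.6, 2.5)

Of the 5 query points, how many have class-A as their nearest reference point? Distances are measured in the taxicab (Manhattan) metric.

1

(0.7, 1) — d to each: class-A:4.3, class-B:17.5, class-C:8.3, class-D:2.4, class-E:1.4, class-F:8.8 → nearest is class-E
(4.1, 2.7) — d to each: class-A:2.6, class-B:12.4, class-C:3.2, class-D:2.9, class-E:3.7, class-F:3.7 → nearest is class-A
(7.9, 5.6) — d to each: class-A:8.9, class-B:5.7, class-C:3.5, class-D:9.4, class-E:10.4, class-F:3.6 → nearest is class-C
(1.1, 3.7) — d to each: class-A:6.6, class-B:14.4, class-C:5.2, class-D:1.1, class-E:1.9, class-F:5.7 → nearest is class-D
(5.6, 2.5) — d to each: class-A:3.5, class-B:11.1, class-C:1.9, class-D:4.6, class-E:5, class-F:4.4 → nearest is class-C
1 of the 5 points has class-A as nearest.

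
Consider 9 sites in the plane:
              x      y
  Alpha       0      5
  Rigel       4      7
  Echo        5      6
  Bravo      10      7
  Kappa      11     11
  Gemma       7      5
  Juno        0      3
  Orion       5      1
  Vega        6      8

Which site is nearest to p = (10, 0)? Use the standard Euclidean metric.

Orion

Squared Euclidean distances:
d²(p, Alpha) = (10−0)² + (0−5)² = 100 + 25 = 125
d²(p, Rigel) = (10−4)² + (0−7)² = 36 + 49 = 85
d²(p, Echo) = (10−5)² + (0−6)² = 25 + 36 = 61
d²(p, Bravo) = (10−10)² + (0−7)² = 0 + 49 = 49
d²(p, Kappa) = (10−11)² + (0−11)² = 1 + 121 = 122
d²(p, Gemma) = (10−7)² + (0−5)² = 9 + 25 = 34
d²(p, Juno) = (10−0)² + (0−3)² = 100 + 9 = 109
d²(p, Orion) = (10−5)² + (0−1)² = 25 + 1 = 26
d²(p, Vega) = (10−6)² + (0−8)² = 16 + 64 = 80
Minimum is at Orion.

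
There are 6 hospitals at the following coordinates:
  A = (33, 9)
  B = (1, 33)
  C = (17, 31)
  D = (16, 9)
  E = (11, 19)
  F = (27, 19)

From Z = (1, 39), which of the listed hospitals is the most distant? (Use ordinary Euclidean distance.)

Squared Euclidean distances:
|ZA|² = (1−33)² + (39−9)² = 1024 + 900 = 1924
|ZB|² = (1−1)² + (39−33)² = 0 + 36 = 36
|ZC|² = (1−17)² + (39−31)² = 256 + 64 = 320
|ZD|² = (1−16)² + (39−9)² = 225 + 900 = 1125
|ZE|² = (1−11)² + (39−19)² = 100 + 400 = 500
|ZF|² = (1−27)² + (39−19)² = 676 + 400 = 1076
The largest is to A.

A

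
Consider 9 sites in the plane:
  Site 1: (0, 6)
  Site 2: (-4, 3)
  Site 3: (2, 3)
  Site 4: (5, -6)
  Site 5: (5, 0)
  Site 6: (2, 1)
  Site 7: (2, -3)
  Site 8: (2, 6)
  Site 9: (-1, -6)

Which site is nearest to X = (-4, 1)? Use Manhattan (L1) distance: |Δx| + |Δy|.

d(X, Site 1) = |-4−0| + |1−6| = 4 + 5 = 9
d(X, Site 2) = |-4−(-4)| + |1−3| = 0 + 2 = 2
d(X, Site 3) = |-4−2| + |1−3| = 6 + 2 = 8
d(X, Site 4) = |-4−5| + |1−(-6)| = 9 + 7 = 16
d(X, Site 5) = |-4−5| + |1−0| = 9 + 1 = 10
d(X, Site 6) = |-4−2| + |1−1| = 6 + 0 = 6
d(X, Site 7) = |-4−2| + |1−(-3)| = 6 + 4 = 10
d(X, Site 8) = |-4−2| + |1−6| = 6 + 5 = 11
d(X, Site 9) = |-4−(-1)| + |1−(-6)| = 3 + 7 = 10
Site 2 is nearest.

Site 2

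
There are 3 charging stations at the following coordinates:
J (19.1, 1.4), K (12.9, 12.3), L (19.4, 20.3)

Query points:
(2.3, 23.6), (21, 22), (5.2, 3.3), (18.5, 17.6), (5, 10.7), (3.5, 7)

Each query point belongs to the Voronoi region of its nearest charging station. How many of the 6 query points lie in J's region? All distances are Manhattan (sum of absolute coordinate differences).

(2.3, 23.6) — d to each: J:39, K:21.9, L:20.4 → nearest is L
(21, 22) — d to each: J:22.5, K:17.8, L:3.3 → nearest is L
(5.2, 3.3) — d to each: J:15.8, K:16.7, L:31.2 → nearest is J
(18.5, 17.6) — d to each: J:16.8, K:10.9, L:3.6 → nearest is L
(5, 10.7) — d to each: J:23.4, K:9.5, L:24 → nearest is K
(3.5, 7) — d to each: J:21.2, K:14.7, L:29.2 → nearest is K
1 of the 6 points has J as nearest.

1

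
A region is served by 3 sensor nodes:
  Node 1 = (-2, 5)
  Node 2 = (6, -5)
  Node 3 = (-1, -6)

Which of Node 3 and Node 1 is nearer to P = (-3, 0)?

Compare squared distances:
d²(P, Node 3) = (-3−(-1))² + (0−(-6))² = 4 + 36 = 40
d²(P, Node 1) = (-3−(-2))² + (0−5)² = 1 + 25 = 26
40 > 26, so Node 1 is closer.

Node 1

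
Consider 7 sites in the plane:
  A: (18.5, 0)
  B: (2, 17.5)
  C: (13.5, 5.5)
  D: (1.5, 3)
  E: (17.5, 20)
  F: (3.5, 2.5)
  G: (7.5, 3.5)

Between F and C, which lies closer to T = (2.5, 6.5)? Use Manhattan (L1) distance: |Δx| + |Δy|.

F

d(T,F) = |2.5−3.5| + |6.5−2.5| = 1 + 4 = 5
d(T,C) = |2.5−13.5| + |6.5−5.5| = 11 + 1 = 12
5 < 12, so F is closer.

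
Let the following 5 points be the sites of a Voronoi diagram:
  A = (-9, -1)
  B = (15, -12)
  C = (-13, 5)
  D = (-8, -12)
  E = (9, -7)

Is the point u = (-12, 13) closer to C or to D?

Compare squared distances:
|uC|² = (-12−(-13))² + (13−5)² = 1 + 64 = 65
|uD|² = (-12−(-8))² + (13−(-12))² = 16 + 625 = 641
65 < 641, so C is closer.

C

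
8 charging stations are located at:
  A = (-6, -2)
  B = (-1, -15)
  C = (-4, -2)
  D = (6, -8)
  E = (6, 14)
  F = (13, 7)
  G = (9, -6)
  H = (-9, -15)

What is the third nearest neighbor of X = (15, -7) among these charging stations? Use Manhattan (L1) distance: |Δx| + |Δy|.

d(X,A) = |15−(-6)| + |-7−(-2)| = 21 + 5 = 26
d(X,B) = |15−(-1)| + |-7−(-15)| = 16 + 8 = 24
d(X,C) = |15−(-4)| + |-7−(-2)| = 19 + 5 = 24
d(X,D) = |15−6| + |-7−(-8)| = 9 + 1 = 10
d(X,E) = |15−6| + |-7−14| = 9 + 21 = 30
d(X,F) = |15−13| + |-7−7| = 2 + 14 = 16
d(X,G) = |15−9| + |-7−(-6)| = 6 + 1 = 7
d(X,H) = |15−(-9)| + |-7−(-15)| = 24 + 8 = 32
Sorted ascending: G, D, F, B, … — the third-nearest is F.

F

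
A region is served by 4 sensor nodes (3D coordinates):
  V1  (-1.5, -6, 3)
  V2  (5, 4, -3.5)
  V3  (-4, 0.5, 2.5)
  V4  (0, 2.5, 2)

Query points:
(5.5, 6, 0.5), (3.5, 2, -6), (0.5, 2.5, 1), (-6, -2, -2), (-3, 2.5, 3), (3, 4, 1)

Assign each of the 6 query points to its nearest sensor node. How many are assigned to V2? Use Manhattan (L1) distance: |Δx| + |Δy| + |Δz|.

(5.5, 6, 0.5) — d to each: V1:21.5, V2:6.5, V3:17, V4:10.5 → nearest is V2
(3.5, 2, -6) — d to each: V1:22, V2:6, V3:17.5, V4:12 → nearest is V2
(0.5, 2.5, 1) — d to each: V1:12.5, V2:10.5, V3:8, V4:1.5 → nearest is V4
(-6, -2, -2) — d to each: V1:13.5, V2:18.5, V3:9, V4:14.5 → nearest is V3
(-3, 2.5, 3) — d to each: V1:10, V2:16, V3:3.5, V4:4 → nearest is V3
(3, 4, 1) — d to each: V1:16.5, V2:6.5, V3:12, V4:5.5 → nearest is V4
2 of the 6 points have V2 as nearest.

2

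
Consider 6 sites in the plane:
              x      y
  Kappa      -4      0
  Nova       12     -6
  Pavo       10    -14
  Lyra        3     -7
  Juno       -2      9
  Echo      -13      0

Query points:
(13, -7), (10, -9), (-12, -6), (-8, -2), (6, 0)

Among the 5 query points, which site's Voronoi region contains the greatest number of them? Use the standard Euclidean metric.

Nova

(13, -7) — d² to each: Kappa:338, Nova:2, Pavo:58, Lyra:100, Juno:481, Echo:725 → nearest is Nova
(10, -9) — d² to each: Kappa:277, Nova:13, Pavo:25, Lyra:53, Juno:468, Echo:610 → nearest is Nova
(-12, -6) — d² to each: Kappa:100, Nova:576, Pavo:548, Lyra:226, Juno:325, Echo:37 → nearest is Echo
(-8, -2) — d² to each: Kappa:20, Nova:416, Pavo:468, Lyra:146, Juno:157, Echo:29 → nearest is Kappa
(6, 0) — d² to each: Kappa:100, Nova:72, Pavo:212, Lyra:58, Juno:145, Echo:361 → nearest is Lyra
Tally — Kappa:1, Nova:2, Lyra:1, Echo:1. Nova captures the most (2).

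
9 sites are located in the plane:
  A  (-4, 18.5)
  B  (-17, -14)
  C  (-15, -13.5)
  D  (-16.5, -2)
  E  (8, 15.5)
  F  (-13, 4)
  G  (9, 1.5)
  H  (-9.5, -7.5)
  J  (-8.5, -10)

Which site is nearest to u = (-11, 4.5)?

Squared Euclidean distances:
|uA|² = 49 + 196 = 245
|uB|² = 36 + 342.25 = 378.25
|uC|² = 16 + 324 = 340
|uD|² = 30.25 + 42.25 = 72.5
|uE|² = 361 + 121 = 482
|uF|² = 4 + 0.25 = 4.25
|uG|² = 400 + 9 = 409
|uH|² = 2.25 + 144 = 146.25
|uJ|² = 6.25 + 210.25 = 216.5
The smallest is to F, so u lies in the Voronoi region of F.

F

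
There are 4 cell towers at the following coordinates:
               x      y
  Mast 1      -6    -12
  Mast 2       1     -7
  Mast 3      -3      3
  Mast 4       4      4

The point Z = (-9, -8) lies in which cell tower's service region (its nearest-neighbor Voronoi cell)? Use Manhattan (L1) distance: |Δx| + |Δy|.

Mast 1

d(Z, Mast 1) = 3 + 4 = 7
d(Z, Mast 2) = 10 + 1 = 11
d(Z, Mast 3) = 6 + 11 = 17
d(Z, Mast 4) = 13 + 12 = 25
The smallest is to Mast 1, so Z lies in the Voronoi region of Mast 1.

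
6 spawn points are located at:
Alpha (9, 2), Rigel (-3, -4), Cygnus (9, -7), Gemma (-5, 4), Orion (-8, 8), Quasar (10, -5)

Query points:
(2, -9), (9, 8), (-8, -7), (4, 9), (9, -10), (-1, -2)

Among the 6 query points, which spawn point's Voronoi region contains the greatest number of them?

(2, -9) — d² to each: Alpha:170, Rigel:50, Cygnus:53, Gemma:218, Orion:389, Quasar:80 → nearest is Rigel
(9, 8) — d² to each: Alpha:36, Rigel:288, Cygnus:225, Gemma:212, Orion:289, Quasar:170 → nearest is Alpha
(-8, -7) — d² to each: Alpha:370, Rigel:34, Cygnus:289, Gemma:130, Orion:225, Quasar:328 → nearest is Rigel
(4, 9) — d² to each: Alpha:74, Rigel:218, Cygnus:281, Gemma:106, Orion:145, Quasar:232 → nearest is Alpha
(9, -10) — d² to each: Alpha:144, Rigel:180, Cygnus:9, Gemma:392, Orion:613, Quasar:26 → nearest is Cygnus
(-1, -2) — d² to each: Alpha:116, Rigel:8, Cygnus:125, Gemma:52, Orion:149, Quasar:130 → nearest is Rigel
Tally — Alpha:2, Rigel:3, Cygnus:1. Rigel captures the most (3).

Rigel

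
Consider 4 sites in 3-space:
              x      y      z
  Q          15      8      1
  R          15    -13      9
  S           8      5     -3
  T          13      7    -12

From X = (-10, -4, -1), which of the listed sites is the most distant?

Squared Euclidean distances:
|XQ|² = (-10−15)² + (-4−8)² + (-1−1)² = 625 + 144 + 4 = 773
|XR|² = (-10−15)² + (-4−(-13))² + (-1−9)² = 625 + 81 + 100 = 806
|XS|² = (-10−8)² + (-4−5)² + (-1−(-3))² = 324 + 81 + 4 = 409
|XT|² = (-10−13)² + (-4−7)² + (-1−(-12))² = 529 + 121 + 121 = 771
The largest is to R.

R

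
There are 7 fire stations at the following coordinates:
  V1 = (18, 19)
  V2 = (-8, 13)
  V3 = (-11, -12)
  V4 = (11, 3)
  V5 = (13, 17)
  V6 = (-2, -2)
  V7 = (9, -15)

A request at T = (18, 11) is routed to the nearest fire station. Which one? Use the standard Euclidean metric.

Squared Euclidean distances:
|TV1|² = (18−18)² + (11−19)² = 0 + 64 = 64
|TV2|² = (18−(-8))² + (11−13)² = 676 + 4 = 680
|TV3|² = (18−(-11))² + (11−(-12))² = 841 + 529 = 1370
|TV4|² = (18−11)² + (11−3)² = 49 + 64 = 113
|TV5|² = (18−13)² + (11−17)² = 25 + 36 = 61
|TV6|² = (18−(-2))² + (11−(-2))² = 400 + 169 = 569
|TV7|² = (18−9)² + (11−(-15))² = 81 + 676 = 757
The smallest is to V5, so T lies in the Voronoi region of V5.

V5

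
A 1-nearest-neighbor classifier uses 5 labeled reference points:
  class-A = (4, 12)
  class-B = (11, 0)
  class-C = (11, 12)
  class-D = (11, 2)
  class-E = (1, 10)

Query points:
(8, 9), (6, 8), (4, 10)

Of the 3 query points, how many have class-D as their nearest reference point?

(8, 9) — d² to each: class-A:25, class-B:90, class-C:18, class-D:58, class-E:50 → nearest is class-C
(6, 8) — d² to each: class-A:20, class-B:89, class-C:41, class-D:61, class-E:29 → nearest is class-A
(4, 10) — d² to each: class-A:4, class-B:149, class-C:53, class-D:113, class-E:9 → nearest is class-A
0 of the 3 points have class-D as nearest.

0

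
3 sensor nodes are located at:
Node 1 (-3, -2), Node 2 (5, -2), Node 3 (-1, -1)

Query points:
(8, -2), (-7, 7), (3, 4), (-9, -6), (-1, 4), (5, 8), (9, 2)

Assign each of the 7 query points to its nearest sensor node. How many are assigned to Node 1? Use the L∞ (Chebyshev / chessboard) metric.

(8, -2) — d to each: Node 1:11, Node 2:3, Node 3:9 → nearest is Node 2
(-7, 7) — d to each: Node 1:9, Node 2:12, Node 3:8 → nearest is Node 3
(3, 4) — d to each: Node 1:6, Node 2:6, Node 3:5 → nearest is Node 3
(-9, -6) — d to each: Node 1:6, Node 2:14, Node 3:8 → nearest is Node 1
(-1, 4) — d to each: Node 1:6, Node 2:6, Node 3:5 → nearest is Node 3
(5, 8) — d to each: Node 1:10, Node 2:10, Node 3:9 → nearest is Node 3
(9, 2) — d to each: Node 1:12, Node 2:4, Node 3:10 → nearest is Node 2
1 of the 7 points has Node 1 as nearest.

1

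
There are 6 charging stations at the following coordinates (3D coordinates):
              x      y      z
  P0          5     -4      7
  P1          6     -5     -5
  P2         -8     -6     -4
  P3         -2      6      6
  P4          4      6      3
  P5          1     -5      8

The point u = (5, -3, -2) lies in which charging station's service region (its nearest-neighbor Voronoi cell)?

Compare squared distances (the ordering matches that of the actual distances):
|uP0|² = (5−5)² + (-3−(-4))² + (-2−7)² = 0 + 1 + 81 = 82
|uP1|² = (5−6)² + (-3−(-5))² + (-2−(-5))² = 1 + 4 + 9 = 14
|uP2|² = (5−(-8))² + (-3−(-6))² + (-2−(-4))² = 169 + 9 + 4 = 182
|uP3|² = (5−(-2))² + (-3−6)² + (-2−6)² = 49 + 81 + 64 = 194
|uP4|² = (5−4)² + (-3−6)² + (-2−3)² = 1 + 81 + 25 = 107
|uP5|² = (5−1)² + (-3−(-5))² + (-2−8)² = 16 + 4 + 100 = 120
The smallest is to P1, so u lies in the Voronoi region of P1.

P1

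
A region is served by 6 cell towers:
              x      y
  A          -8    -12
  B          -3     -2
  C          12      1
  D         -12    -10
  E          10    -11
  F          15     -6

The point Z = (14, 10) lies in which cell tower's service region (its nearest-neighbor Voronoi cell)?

C

Since √ is increasing, it suffices to compare squared distances:
|ZA|² = 484 + 484 = 968
|ZB|² = 289 + 144 = 433
|ZC|² = 4 + 81 = 85
|ZD|² = 676 + 400 = 1076
|ZE|² = 16 + 441 = 457
|ZF|² = 1 + 256 = 257
C is nearest.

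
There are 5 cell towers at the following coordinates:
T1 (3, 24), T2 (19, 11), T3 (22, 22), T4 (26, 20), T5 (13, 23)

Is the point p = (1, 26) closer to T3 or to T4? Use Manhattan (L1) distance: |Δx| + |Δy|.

d(p,T3) = |1−22| + |26−22| = 21 + 4 = 25
d(p,T4) = |1−26| + |26−20| = 25 + 6 = 31
25 < 31, so T3 is closer.

T3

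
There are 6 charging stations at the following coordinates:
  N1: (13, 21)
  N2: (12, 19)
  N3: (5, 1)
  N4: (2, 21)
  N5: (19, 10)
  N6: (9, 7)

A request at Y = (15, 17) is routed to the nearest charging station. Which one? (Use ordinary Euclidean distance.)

N2

Compare squared distances (the ordering matches that of the actual distances):
|YN1|² = (15−13)² + (17−21)² = 4 + 16 = 20
|YN2|² = (15−12)² + (17−19)² = 9 + 4 = 13
|YN3|² = (15−5)² + (17−1)² = 100 + 256 = 356
|YN4|² = (15−2)² + (17−21)² = 169 + 16 = 185
|YN5|² = (15−19)² + (17−10)² = 16 + 49 = 65
|YN6|² = (15−9)² + (17−7)² = 36 + 100 = 136
N2 is nearest.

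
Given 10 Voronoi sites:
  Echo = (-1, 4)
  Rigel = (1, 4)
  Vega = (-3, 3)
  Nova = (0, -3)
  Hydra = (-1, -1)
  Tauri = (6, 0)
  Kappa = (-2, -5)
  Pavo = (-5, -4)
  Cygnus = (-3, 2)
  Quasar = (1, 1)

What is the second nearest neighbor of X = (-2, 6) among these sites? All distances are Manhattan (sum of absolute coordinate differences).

Vega

d(X, Echo) = |-2−(-1)| + |6−4| = 1 + 2 = 3
d(X, Rigel) = |-2−1| + |6−4| = 3 + 2 = 5
d(X, Vega) = |-2−(-3)| + |6−3| = 1 + 3 = 4
d(X, Nova) = |-2−0| + |6−(-3)| = 2 + 9 = 11
d(X, Hydra) = |-2−(-1)| + |6−(-1)| = 1 + 7 = 8
d(X, Tauri) = |-2−6| + |6−0| = 8 + 6 = 14
d(X, Kappa) = |-2−(-2)| + |6−(-5)| = 0 + 11 = 11
d(X, Pavo) = |-2−(-5)| + |6−(-4)| = 3 + 10 = 13
d(X, Cygnus) = |-2−(-3)| + |6−2| = 1 + 4 = 5
d(X, Quasar) = |-2−1| + |6−1| = 3 + 5 = 8
Sorted ascending: Echo, Vega, Rigel, … — the second-nearest is Vega.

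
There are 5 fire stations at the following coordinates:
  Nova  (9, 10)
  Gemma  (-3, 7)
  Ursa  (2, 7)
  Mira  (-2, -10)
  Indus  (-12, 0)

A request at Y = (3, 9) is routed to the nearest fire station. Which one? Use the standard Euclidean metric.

Compare squared distances (the ordering matches that of the actual distances):
d²(Y, Nova) = 36 + 1 = 37
d²(Y, Gemma) = 36 + 4 = 40
d²(Y, Ursa) = 1 + 4 = 5
d²(Y, Mira) = 25 + 361 = 386
d²(Y, Indus) = 225 + 81 = 306
The smallest is to Ursa, so Y lies in the Voronoi region of Ursa.

Ursa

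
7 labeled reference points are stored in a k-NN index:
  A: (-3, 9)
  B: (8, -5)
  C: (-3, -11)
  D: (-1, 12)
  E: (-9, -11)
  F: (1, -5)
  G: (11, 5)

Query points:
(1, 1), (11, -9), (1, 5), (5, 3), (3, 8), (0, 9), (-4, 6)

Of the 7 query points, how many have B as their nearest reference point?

1

(1, 1) — d² to each: A:80, B:85, C:160, D:125, E:244, F:36, G:116 → nearest is F
(11, -9) — d² to each: A:520, B:25, C:200, D:585, E:404, F:116, G:196 → nearest is B
(1, 5) — d² to each: A:32, B:149, C:272, D:53, E:356, F:100, G:100 → nearest is A
(5, 3) — d² to each: A:100, B:73, C:260, D:117, E:392, F:80, G:40 → nearest is G
(3, 8) — d² to each: A:37, B:194, C:397, D:32, E:505, F:173, G:73 → nearest is D
(0, 9) — d² to each: A:9, B:260, C:409, D:10, E:481, F:197, G:137 → nearest is A
(-4, 6) — d² to each: A:10, B:265, C:290, D:45, E:314, F:146, G:226 → nearest is A
1 of the 7 points has B as nearest.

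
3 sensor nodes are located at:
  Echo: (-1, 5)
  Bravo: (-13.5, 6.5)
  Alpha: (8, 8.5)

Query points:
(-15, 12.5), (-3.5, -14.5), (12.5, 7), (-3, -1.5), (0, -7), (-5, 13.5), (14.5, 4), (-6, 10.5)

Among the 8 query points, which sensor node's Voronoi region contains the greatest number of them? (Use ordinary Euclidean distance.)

Echo

(-15, 12.5) — d² to each: Echo:252.25, Bravo:38.25, Alpha:545 → nearest is Bravo
(-3.5, -14.5) — d² to each: Echo:386.5, Bravo:541, Alpha:661.25 → nearest is Echo
(12.5, 7) — d² to each: Echo:186.25, Bravo:676.25, Alpha:22.5 → nearest is Alpha
(-3, -1.5) — d² to each: Echo:46.25, Bravo:174.25, Alpha:221 → nearest is Echo
(0, -7) — d² to each: Echo:145, Bravo:364.5, Alpha:304.25 → nearest is Echo
(-5, 13.5) — d² to each: Echo:88.25, Bravo:121.25, Alpha:194 → nearest is Echo
(14.5, 4) — d² to each: Echo:241.25, Bravo:790.25, Alpha:62.5 → nearest is Alpha
(-6, 10.5) — d² to each: Echo:55.25, Bravo:72.25, Alpha:200 → nearest is Echo
Tally — Echo:5, Bravo:1, Alpha:2. Echo captures the most (5).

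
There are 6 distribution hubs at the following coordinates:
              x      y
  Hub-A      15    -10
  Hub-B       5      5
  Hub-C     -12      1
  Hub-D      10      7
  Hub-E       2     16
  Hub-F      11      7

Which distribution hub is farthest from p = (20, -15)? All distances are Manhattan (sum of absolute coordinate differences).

d(p, Hub-A) = |20−15| + |-15−(-10)| = 5 + 5 = 10
d(p, Hub-B) = |20−5| + |-15−5| = 15 + 20 = 35
d(p, Hub-C) = |20−(-12)| + |-15−1| = 32 + 16 = 48
d(p, Hub-D) = |20−10| + |-15−7| = 10 + 22 = 32
d(p, Hub-E) = |20−2| + |-15−16| = 18 + 31 = 49
d(p, Hub-F) = |20−11| + |-15−7| = 9 + 22 = 31
The largest is to Hub-E.

Hub-E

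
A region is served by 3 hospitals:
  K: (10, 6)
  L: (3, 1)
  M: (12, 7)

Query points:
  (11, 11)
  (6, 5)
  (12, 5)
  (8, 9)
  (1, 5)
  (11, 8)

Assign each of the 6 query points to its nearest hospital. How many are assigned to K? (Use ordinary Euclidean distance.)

2

(11, 11) — d² to each: K:26, L:164, M:17 → nearest is M
(6, 5) — d² to each: K:17, L:25, M:40 → nearest is K
(12, 5) — d² to each: K:5, L:97, M:4 → nearest is M
(8, 9) — d² to each: K:13, L:89, M:20 → nearest is K
(1, 5) — d² to each: K:82, L:20, M:125 → nearest is L
(11, 8) — d² to each: K:5, L:113, M:2 → nearest is M
2 of the 6 points have K as nearest.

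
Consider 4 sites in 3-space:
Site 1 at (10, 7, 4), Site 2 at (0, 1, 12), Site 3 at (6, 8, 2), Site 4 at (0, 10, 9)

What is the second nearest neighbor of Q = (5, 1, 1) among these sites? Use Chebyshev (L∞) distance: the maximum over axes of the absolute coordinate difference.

d(Q, Site 1) = max(5, 6, 3) = 6
d(Q, Site 2) = max(5, 0, 11) = 11
d(Q, Site 3) = max(1, 7, 1) = 7
d(Q, Site 4) = max(5, 9, 8) = 9
Sorted ascending: Site 1, Site 3, Site 4, … — the second-nearest is Site 3.

Site 3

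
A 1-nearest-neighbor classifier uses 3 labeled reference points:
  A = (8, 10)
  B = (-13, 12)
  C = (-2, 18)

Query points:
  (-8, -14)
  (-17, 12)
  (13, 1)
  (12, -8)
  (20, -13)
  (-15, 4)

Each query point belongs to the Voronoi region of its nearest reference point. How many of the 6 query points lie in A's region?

3

(-8, -14) — d² to each: A:832, B:701, C:1060 → nearest is B
(-17, 12) — d² to each: A:629, B:16, C:261 → nearest is B
(13, 1) — d² to each: A:106, B:797, C:514 → nearest is A
(12, -8) — d² to each: A:340, B:1025, C:872 → nearest is A
(20, -13) — d² to each: A:673, B:1714, C:1445 → nearest is A
(-15, 4) — d² to each: A:565, B:68, C:365 → nearest is B
3 of the 6 points have A as nearest.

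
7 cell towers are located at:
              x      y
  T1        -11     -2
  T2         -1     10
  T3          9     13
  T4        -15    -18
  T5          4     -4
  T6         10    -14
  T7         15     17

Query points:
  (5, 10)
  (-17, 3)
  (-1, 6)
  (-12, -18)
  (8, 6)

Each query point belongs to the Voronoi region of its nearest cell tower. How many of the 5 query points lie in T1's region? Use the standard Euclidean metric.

1

(5, 10) — d² to each: T1:400, T2:36, T3:25, T4:1184, T5:197, T6:601, T7:149 → nearest is T3
(-17, 3) — d² to each: T1:61, T2:305, T3:776, T4:445, T5:490, T6:1018, T7:1220 → nearest is T1
(-1, 6) — d² to each: T1:164, T2:16, T3:149, T4:772, T5:125, T6:521, T7:377 → nearest is T2
(-12, -18) — d² to each: T1:257, T2:905, T3:1402, T4:9, T5:452, T6:500, T7:1954 → nearest is T4
(8, 6) — d² to each: T1:425, T2:97, T3:50, T4:1105, T5:116, T6:404, T7:170 → nearest is T3
1 of the 5 points has T1 as nearest.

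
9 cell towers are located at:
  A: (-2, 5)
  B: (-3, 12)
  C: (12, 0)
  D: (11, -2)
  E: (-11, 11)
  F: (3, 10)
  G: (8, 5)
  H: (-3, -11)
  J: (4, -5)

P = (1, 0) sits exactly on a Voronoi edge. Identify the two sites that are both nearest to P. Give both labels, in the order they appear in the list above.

Squared distances from P to each site:
|PA|² = 9 + 25 = 34
|PB|² = 16 + 144 = 160
|PC|² = 121 + 0 = 121
|PD|² = 100 + 4 = 104
|PE|² = 144 + 121 = 265
|PF|² = 4 + 100 = 104
|PG|² = 49 + 25 = 74
|PH|² = 16 + 121 = 137
|PJ|² = 9 + 25 = 34
P is equidistant from A and J (both at squared distance 34), and every other site is strictly farther — so P lies on the A–J Voronoi edge.

A and J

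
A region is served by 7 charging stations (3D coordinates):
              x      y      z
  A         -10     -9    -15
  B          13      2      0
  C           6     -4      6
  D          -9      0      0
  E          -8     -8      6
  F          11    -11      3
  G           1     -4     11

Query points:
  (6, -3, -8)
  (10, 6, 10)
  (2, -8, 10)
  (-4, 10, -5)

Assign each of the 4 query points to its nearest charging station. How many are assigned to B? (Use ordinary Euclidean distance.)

(6, -3, -8) — d² to each: A:341, B:138, C:197, D:298, E:417, F:210, G:387 → nearest is B
(10, 6, 10) — d² to each: A:1250, B:125, C:132, D:497, E:536, F:339, G:182 → nearest is B
(2, -8, 10) — d² to each: A:770, B:321, C:48, D:285, E:116, F:139, G:18 → nearest is G
(-4, 10, -5) — d² to each: A:497, B:378, C:417, D:150, E:461, F:730, G:477 → nearest is D
2 of the 4 points have B as nearest.

2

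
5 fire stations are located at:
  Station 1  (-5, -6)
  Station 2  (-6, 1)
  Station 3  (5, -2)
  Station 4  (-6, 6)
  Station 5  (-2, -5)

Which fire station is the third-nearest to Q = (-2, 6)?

Station 3

Since √ is increasing, it suffices to compare squared distances:
d²(Q, Station 1) = (-2−(-5))² + (6−(-6))² = 9 + 144 = 153
d²(Q, Station 2) = (-2−(-6))² + (6−1)² = 16 + 25 = 41
d²(Q, Station 3) = (-2−5)² + (6−(-2))² = 49 + 64 = 113
d²(Q, Station 4) = (-2−(-6))² + (6−6)² = 16 + 0 = 16
d²(Q, Station 5) = (-2−(-2))² + (6−(-5))² = 0 + 121 = 121
Sorted ascending: Station 4, Station 2, Station 3, Station 5, … — the third-nearest is Station 3.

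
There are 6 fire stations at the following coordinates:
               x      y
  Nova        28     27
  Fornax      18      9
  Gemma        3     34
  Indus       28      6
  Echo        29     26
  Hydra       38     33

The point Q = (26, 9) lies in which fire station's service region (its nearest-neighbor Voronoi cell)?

Indus

Since √ is increasing, it suffices to compare squared distances:
d²(Q, Nova) = 4 + 324 = 328
d²(Q, Fornax) = 64 + 0 = 64
d²(Q, Gemma) = 529 + 625 = 1154
d²(Q, Indus) = 4 + 9 = 13
d²(Q, Echo) = 9 + 289 = 298
d²(Q, Hydra) = 144 + 576 = 720
The smallest is to Indus, so Q lies in the Voronoi region of Indus.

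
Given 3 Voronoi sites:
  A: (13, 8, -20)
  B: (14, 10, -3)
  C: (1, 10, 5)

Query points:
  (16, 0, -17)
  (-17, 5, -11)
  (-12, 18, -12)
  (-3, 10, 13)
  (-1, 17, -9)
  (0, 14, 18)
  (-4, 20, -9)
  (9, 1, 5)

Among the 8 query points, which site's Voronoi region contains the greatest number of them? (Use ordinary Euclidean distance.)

C

(16, 0, -17) — d² to each: A:82, B:300, C:809 → nearest is A
(-17, 5, -11) — d² to each: A:990, B:1050, C:605 → nearest is C
(-12, 18, -12) — d² to each: A:789, B:821, C:522 → nearest is C
(-3, 10, 13) — d² to each: A:1349, B:545, C:80 → nearest is C
(-1, 17, -9) — d² to each: A:398, B:310, C:249 → nearest is C
(0, 14, 18) — d² to each: A:1649, B:653, C:186 → nearest is C
(-4, 20, -9) — d² to each: A:554, B:460, C:321 → nearest is C
(9, 1, 5) — d² to each: A:690, B:170, C:145 → nearest is C
Tally — A:1, C:7. C captures the most (7).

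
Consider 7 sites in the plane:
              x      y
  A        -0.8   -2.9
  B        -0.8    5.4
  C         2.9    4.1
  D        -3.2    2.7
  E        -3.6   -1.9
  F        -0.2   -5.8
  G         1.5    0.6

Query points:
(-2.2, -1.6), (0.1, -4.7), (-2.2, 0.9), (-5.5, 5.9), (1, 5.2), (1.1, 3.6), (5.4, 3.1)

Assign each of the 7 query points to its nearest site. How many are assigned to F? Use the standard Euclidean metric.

1

(-2.2, -1.6) — d² to each: A:3.65, B:50.96, C:58.5, D:19.49, E:2.05, F:21.64, G:18.53 → nearest is E
(0.1, -4.7) — d² to each: A:4.05, B:102.82, C:85.28, D:65.65, E:21.53, F:1.3, G:30.05 → nearest is F
(-2.2, 0.9) — d² to each: A:16.4, B:22.21, C:36.25, D:4.24, E:9.8, F:48.89, G:13.78 → nearest is D
(-5.5, 5.9) — d² to each: A:99.53, B:22.34, C:73.8, D:15.53, E:64.45, F:164.98, G:77.09 → nearest is D
(1, 5.2) — d² to each: A:68.85, B:3.28, C:4.82, D:23.89, E:71.57, F:122.44, G:21.41 → nearest is B
(1.1, 3.6) — d² to each: A:45.86, B:6.85, C:3.49, D:19.3, E:52.34, F:90.05, G:9.16 → nearest is C
(5.4, 3.1) — d² to each: A:74.44, B:43.73, C:7.25, D:74.12, E:106, F:110.57, G:21.46 → nearest is C
1 of the 7 points has F as nearest.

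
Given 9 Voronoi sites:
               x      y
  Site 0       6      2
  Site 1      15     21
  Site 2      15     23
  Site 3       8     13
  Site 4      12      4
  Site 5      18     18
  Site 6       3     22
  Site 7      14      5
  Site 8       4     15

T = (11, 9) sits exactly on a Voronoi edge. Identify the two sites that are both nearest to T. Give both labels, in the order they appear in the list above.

Site 3 and Site 7

Squared distances from T to each site:
d²(T, Site 0) = 25 + 49 = 74
d²(T, Site 1) = 16 + 144 = 160
d²(T, Site 2) = 16 + 196 = 212
d²(T, Site 3) = 9 + 16 = 25
d²(T, Site 4) = 1 + 25 = 26
d²(T, Site 5) = 49 + 81 = 130
d²(T, Site 6) = 64 + 169 = 233
d²(T, Site 7) = 9 + 16 = 25
d²(T, Site 8) = 49 + 36 = 85
T is equidistant from Site 3 and Site 7 (both at squared distance 25), and every other site is strictly farther — so T lies on the Site 3–Site 7 Voronoi edge.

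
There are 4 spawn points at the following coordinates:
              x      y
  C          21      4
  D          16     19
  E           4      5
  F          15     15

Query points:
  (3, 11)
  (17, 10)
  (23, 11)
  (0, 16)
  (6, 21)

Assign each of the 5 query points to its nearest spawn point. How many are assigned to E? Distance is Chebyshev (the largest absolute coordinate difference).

(3, 11) — d to each: C:18, D:13, E:6, F:12 → nearest is E
(17, 10) — d to each: C:6, D:9, E:13, F:5 → nearest is F
(23, 11) — d to each: C:7, D:8, E:19, F:8 → nearest is C
(0, 16) — d to each: C:21, D:16, E:11, F:15 → nearest is E
(6, 21) — d to each: C:17, D:10, E:16, F:9 → nearest is F
2 of the 5 points have E as nearest.

2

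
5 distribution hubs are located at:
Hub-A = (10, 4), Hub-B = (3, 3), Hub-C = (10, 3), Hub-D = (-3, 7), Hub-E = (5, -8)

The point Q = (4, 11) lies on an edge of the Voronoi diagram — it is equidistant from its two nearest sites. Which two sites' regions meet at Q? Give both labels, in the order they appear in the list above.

Squared distances from Q to each site:
d²(Q, Hub-A) = (4−10)² + (11−4)² = 36 + 49 = 85
d²(Q, Hub-B) = (4−3)² + (11−3)² = 1 + 64 = 65
d²(Q, Hub-C) = (4−10)² + (11−3)² = 36 + 64 = 100
d²(Q, Hub-D) = (4−(-3))² + (11−7)² = 49 + 16 = 65
d²(Q, Hub-E) = (4−5)² + (11−(-8))² = 1 + 361 = 362
Q is equidistant from Hub-B and Hub-D (both at squared distance 65), and every other site is strictly farther — so Q lies on the Hub-B–Hub-D Voronoi edge.

Hub-B and Hub-D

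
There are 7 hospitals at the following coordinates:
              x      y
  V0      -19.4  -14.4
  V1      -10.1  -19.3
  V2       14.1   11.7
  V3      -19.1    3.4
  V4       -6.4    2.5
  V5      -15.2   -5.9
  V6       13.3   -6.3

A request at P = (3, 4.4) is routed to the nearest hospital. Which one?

Squared Euclidean distances:
|PV0|² = (3−(-19.4))² + (4.4−(-14.4))² = 501.76 + 353.44 = 855.2
|PV1|² = (3−(-10.1))² + (4.4−(-19.3))² = 171.61 + 561.69 = 733.3
|PV2|² = (3−14.1)² + (4.4−11.7)² = 123.21 + 53.29 = 176.5
|PV3|² = (3−(-19.1))² + (4.4−3.4)² = 488.41 + 1 = 489.41
|PV4|² = (3−(-6.4))² + (4.4−2.5)² = 88.36 + 3.61 = 91.97
|PV5|² = (3−(-15.2))² + (4.4−(-5.9))² = 331.24 + 106.09 = 437.33
|PV6|² = (3−13.3)² + (4.4−(-6.3))² = 106.09 + 114.49 = 220.58
Minimum is at V4.

V4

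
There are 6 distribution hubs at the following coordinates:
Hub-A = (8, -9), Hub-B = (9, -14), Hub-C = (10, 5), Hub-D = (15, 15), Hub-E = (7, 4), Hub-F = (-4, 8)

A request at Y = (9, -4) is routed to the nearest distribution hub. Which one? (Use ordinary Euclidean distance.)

Hub-A

Squared Euclidean distances:
d²(Y, Hub-A) = (9−8)² + (-4−(-9))² = 1 + 25 = 26
d²(Y, Hub-B) = (9−9)² + (-4−(-14))² = 0 + 100 = 100
d²(Y, Hub-C) = (9−10)² + (-4−5)² = 1 + 81 = 82
d²(Y, Hub-D) = (9−15)² + (-4−15)² = 36 + 361 = 397
d²(Y, Hub-E) = (9−7)² + (-4−4)² = 4 + 64 = 68
d²(Y, Hub-F) = (9−(-4))² + (-4−8)² = 169 + 144 = 313
Hub-A is nearest.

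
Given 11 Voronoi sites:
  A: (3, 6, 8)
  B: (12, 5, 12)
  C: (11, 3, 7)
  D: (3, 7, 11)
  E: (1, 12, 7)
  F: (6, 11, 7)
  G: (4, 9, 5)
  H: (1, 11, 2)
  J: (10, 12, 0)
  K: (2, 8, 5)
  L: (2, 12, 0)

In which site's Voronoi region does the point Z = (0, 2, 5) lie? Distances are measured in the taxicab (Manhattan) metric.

K

d(Z,A) = 3 + 4 + 3 = 10
d(Z,B) = 12 + 3 + 7 = 22
d(Z,C) = 11 + 1 + 2 = 14
d(Z,D) = 3 + 5 + 6 = 14
d(Z,E) = 1 + 10 + 2 = 13
d(Z,F) = 6 + 9 + 2 = 17
d(Z,G) = 4 + 7 + 0 = 11
d(Z,H) = 1 + 9 + 3 = 13
d(Z,J) = 10 + 10 + 5 = 25
d(Z,K) = 2 + 6 + 0 = 8
d(Z,L) = 2 + 10 + 5 = 17
K is nearest.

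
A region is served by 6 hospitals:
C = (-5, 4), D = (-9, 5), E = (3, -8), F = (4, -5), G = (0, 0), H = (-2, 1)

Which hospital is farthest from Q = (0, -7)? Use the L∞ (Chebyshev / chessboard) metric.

D

d(Q,C) = max(5, 11) = 11
d(Q,D) = max(9, 12) = 12
d(Q,E) = max(3, 1) = 3
d(Q,F) = max(4, 2) = 4
d(Q,G) = max(0, 7) = 7
d(Q,H) = max(2, 8) = 8
The largest is to D.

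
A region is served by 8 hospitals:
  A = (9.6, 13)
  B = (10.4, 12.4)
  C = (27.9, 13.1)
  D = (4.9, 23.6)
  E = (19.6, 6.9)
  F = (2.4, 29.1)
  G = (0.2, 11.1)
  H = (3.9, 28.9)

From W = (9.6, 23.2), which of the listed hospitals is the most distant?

C

Since √ is increasing, it suffices to compare squared distances:
|WA|² = (9.6−9.6)² + (23.2−13)² = 0 + 104.04 = 104.04
|WB|² = (9.6−10.4)² + (23.2−12.4)² = 0.64 + 116.64 = 117.28
|WC|² = (9.6−27.9)² + (23.2−13.1)² = 334.89 + 102.01 = 436.9
|WD|² = (9.6−4.9)² + (23.2−23.6)² = 22.09 + 0.16 = 22.25
|WE|² = (9.6−19.6)² + (23.2−6.9)² = 100 + 265.69 = 365.69
|WF|² = (9.6−2.4)² + (23.2−29.1)² = 51.84 + 34.81 = 86.65
|WG|² = (9.6−0.2)² + (23.2−11.1)² = 88.36 + 146.41 = 234.77
|WH|² = (9.6−3.9)² + (23.2−28.9)² = 32.49 + 32.49 = 64.98
The largest is to C.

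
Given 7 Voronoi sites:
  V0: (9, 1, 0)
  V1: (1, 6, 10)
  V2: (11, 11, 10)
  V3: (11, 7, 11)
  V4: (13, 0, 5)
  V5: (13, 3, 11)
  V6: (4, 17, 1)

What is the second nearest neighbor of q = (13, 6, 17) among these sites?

Since √ is increasing, it suffices to compare squared distances:
|qV0|² = (13−9)² + (6−1)² + (17−0)² = 16 + 25 + 289 = 330
|qV1|² = (13−1)² + (6−6)² + (17−10)² = 144 + 0 + 49 = 193
|qV2|² = (13−11)² + (6−11)² + (17−10)² = 4 + 25 + 49 = 78
|qV3|² = (13−11)² + (6−7)² + (17−11)² = 4 + 1 + 36 = 41
|qV4|² = (13−13)² + (6−0)² + (17−5)² = 0 + 36 + 144 = 180
|qV5|² = (13−13)² + (6−3)² + (17−11)² = 0 + 9 + 36 = 45
|qV6|² = (13−4)² + (6−17)² + (17−1)² = 81 + 121 + 256 = 458
Sorted ascending: V3, V5, V2, … — the second-nearest is V5.

V5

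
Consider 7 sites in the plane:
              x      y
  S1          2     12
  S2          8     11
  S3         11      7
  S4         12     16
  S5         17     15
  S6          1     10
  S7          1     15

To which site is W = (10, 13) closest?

S2

Compare squared distances (the ordering matches that of the actual distances):
|WS1|² = (10−2)² + (13−12)² = 64 + 1 = 65
|WS2|² = (10−8)² + (13−11)² = 4 + 4 = 8
|WS3|² = (10−11)² + (13−7)² = 1 + 36 = 37
|WS4|² = (10−12)² + (13−16)² = 4 + 9 = 13
|WS5|² = (10−17)² + (13−15)² = 49 + 4 = 53
|WS6|² = (10−1)² + (13−10)² = 81 + 9 = 90
|WS7|² = (10−1)² + (13−15)² = 81 + 4 = 85
S2 is nearest.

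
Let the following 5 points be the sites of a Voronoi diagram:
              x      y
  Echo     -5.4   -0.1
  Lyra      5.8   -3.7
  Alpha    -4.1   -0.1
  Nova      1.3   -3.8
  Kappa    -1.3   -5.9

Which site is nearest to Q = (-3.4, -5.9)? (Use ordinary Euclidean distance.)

Squared Euclidean distances:
d²(Q, Echo) = (-3.4−(-5.4))² + (-5.9−(-0.1))² = 4 + 33.64 = 37.64
d²(Q, Lyra) = (-3.4−5.8)² + (-5.9−(-3.7))² = 84.64 + 4.84 = 89.48
d²(Q, Alpha) = (-3.4−(-4.1))² + (-5.9−(-0.1))² = 0.49 + 33.64 = 34.13
d²(Q, Nova) = (-3.4−1.3)² + (-5.9−(-3.8))² = 22.09 + 4.41 = 26.5
d²(Q, Kappa) = (-3.4−(-1.3))² + (-5.9−(-5.9))² = 4.41 + 0 = 4.41
The smallest is to Kappa, so Q lies in the Voronoi region of Kappa.

Kappa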